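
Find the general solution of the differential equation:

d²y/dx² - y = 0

Characteristic equation: r² - 1 = 0
Roots: r = 1, -1 (distinct real)
General solution: y = C₁e^x + C₂e^(-x)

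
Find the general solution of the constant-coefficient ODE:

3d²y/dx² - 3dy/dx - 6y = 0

Characteristic equation: 3r² - 3r - 6 = 0
Divide by 3: r² - r - 2 = 0
Roots: r = 2, -1 (distinct real)
General solution: y = C₁e^(2x) + C₂e^(-x)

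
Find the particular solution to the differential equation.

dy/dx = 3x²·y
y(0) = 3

General solution: y = Ce^(x³)
Applying IC y(0) = 3:
Particular solution: y = 3e^(x³)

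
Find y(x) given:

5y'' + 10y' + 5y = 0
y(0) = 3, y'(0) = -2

General solution: y = (C₁ + C₂x)e^(-x)
Repeated root r = -1
Applying ICs: C₁ = 3, C₂ = 1
Particular solution: y = (3 + x)e^(-x)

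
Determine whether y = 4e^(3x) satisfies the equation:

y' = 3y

Verification:
y = 4e^(3x)
y' = 12e^(3x)
3y = 12e^(3x)
y' = 3y ✓

Yes, it is a solution.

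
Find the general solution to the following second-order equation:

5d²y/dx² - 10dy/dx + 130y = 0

Characteristic equation: 5r² - 10r + 130 = 0
Divide by 5: r² - 2r + 26 = 0
Roots: r = 1 ± 5i (complex conjugates)
General solution: y = e^x(C₁cos(5x) + C₂sin(5x))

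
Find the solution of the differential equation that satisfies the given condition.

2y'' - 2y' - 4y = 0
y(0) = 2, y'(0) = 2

General solution: y = C₁e^(2x) + C₂e^(-x)
Applying ICs: C₁ = 4/3, C₂ = 2/3
Particular solution: y = (4/3)e^(2x) + (2/3)e^(-x)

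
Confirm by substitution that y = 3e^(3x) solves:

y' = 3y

Verification:
y = 3e^(3x)
y' = 9e^(3x)
3y = 9e^(3x)
y' = 3y ✓

Yes, it is a solution.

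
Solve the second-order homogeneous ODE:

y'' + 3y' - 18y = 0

Characteristic equation: r² + 3r - 18 = 0
Roots: r = 3, -6 (distinct real)
General solution: y = C₁e^(3x) + C₂e^(-6x)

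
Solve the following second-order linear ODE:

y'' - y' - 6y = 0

Characteristic equation: r² - r - 6 = 0
Roots: r = 3, -2 (distinct real)
General solution: y = C₁e^(3x) + C₂e^(-2x)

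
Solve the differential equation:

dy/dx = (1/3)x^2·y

Separating variables and integrating:
ln|y| = x^3/9 + C

General solution: y = Ce^(x^3/9)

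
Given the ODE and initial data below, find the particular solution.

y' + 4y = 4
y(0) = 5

General solution: y = 1 + Ce^(-4x)
Applying y(0) = 5: C = 5 - 1 = 4
Particular solution: y = 1 + 4e^(-4x)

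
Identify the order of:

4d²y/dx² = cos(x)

The order is 2 (highest derivative is of order 2).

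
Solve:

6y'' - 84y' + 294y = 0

Characteristic equation: 6r² - 84r + 294 = 0
Divide by 6: r² - 14r + 49 = 0
Factored: (r - 7)² = 0
Repeated root: r = 7
General solution: y = (C₁ + C₂x)e^(7x)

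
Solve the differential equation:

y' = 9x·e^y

Separating variables and integrating:
-e^(-y) = 9x²/2 + C

General solution: y = -ln(C - 9x²/2)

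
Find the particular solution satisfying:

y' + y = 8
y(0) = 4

General solution: y = 8 + Ce^(-x)
Applying y(0) = 4: C = 4 - 8 = -4
Particular solution: y = 8 - 4e^(-x)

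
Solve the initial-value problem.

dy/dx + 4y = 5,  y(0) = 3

General solution: y = 5/4 + Ce^(-4x)
Applying y(0) = 3: C = 3 - 5/4 = 7/4
Particular solution: y = 5/4 + (7/4)e^(-4x)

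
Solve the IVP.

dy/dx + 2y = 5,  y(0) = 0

General solution: y = 5/2 + Ce^(-2x)
Applying y(0) = 0: C = 0 - 5/2 = -5/2
Particular solution: y = 5/2 - (5/2)e^(-2x)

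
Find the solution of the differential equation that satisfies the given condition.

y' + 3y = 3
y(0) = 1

General solution: y = 1 + Ce^(-3x)
Applying y(0) = 1: C = 1 - 1 = 0
Particular solution: y = 1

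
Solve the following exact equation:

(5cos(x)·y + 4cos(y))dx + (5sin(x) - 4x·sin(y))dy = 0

Verify exactness: ∂M/∂y = ∂N/∂x ✓
Find F(x,y) such that ∂F/∂x = M, ∂F/∂y = N
Solution: 5sin(x)·y + 4x·cos(y) = C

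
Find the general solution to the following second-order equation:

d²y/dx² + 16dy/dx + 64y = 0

Characteristic equation: r² + 16r + 64 = 0
Factored: (r + 8)² = 0
Repeated root: r = -8
General solution: y = (C₁ + C₂x)e^(-8x)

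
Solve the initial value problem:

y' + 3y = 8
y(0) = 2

General solution: y = 8/3 + Ce^(-3x)
Applying y(0) = 2: C = 2 - 8/3 = -2/3
Particular solution: y = 8/3 - (2/3)e^(-3x)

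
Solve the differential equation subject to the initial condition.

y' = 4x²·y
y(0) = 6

General solution: y = Ce^(4x³/3)
Applying IC y(0) = 6:
Particular solution: y = 6e^(4x³/3)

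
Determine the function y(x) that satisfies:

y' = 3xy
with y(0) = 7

General solution: y = Ce^(3x²/2)
Applying IC y(0) = 7:
Particular solution: y = 7e^(3x²/2)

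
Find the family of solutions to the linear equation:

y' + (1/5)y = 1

Using integrating factor method:

General solution: y = 5 + Ce^(-x/5)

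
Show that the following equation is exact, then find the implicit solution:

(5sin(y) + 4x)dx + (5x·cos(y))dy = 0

Verify exactness: ∂M/∂y = ∂N/∂x ✓
Find F(x,y) such that ∂F/∂x = M, ∂F/∂y = N
Solution: 5x·sin(y) + 2x² = C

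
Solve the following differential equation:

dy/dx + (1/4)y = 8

Using integrating factor method:

General solution: y = 32 + Ce^(-x/4)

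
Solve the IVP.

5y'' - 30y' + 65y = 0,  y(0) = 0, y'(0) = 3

General solution: y = e^(3x)(C₁cos(2x) + C₂sin(2x))
Complex roots r = 3 ± 2i
Applying ICs: C₁ = 0, C₂ = 3/2
Particular solution: y = e^(3x)((3/2)sin(2x))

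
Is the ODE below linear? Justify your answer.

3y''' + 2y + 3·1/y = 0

No. Nonlinear (1/y term)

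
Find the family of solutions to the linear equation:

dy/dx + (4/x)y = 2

Using integrating factor method:

General solution: y = (2/5)x + Cx^(-4)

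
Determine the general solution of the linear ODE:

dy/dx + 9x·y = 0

Using integrating factor method:

General solution: y = Ce^(-9x^2/2)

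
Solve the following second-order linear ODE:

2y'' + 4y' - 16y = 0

Characteristic equation: 2r² + 4r - 16 = 0
Divide by 2: r² + 2r - 8 = 0
Roots: r = 2, -4 (distinct real)
General solution: y = C₁e^(2x) + C₂e^(-4x)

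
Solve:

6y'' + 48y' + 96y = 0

Characteristic equation: 6r² + 48r + 96 = 0
Divide by 6: r² + 8r + 16 = 0
Factored: (r + 4)² = 0
Repeated root: r = -4
General solution: y = (C₁ + C₂x)e^(-4x)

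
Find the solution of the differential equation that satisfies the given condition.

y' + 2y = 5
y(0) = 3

General solution: y = 5/2 + Ce^(-2x)
Applying y(0) = 3: C = 3 - 5/2 = 1/2
Particular solution: y = 5/2 + (1/2)e^(-2x)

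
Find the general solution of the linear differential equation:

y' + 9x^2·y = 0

Using integrating factor method:

General solution: y = Ce^(-3x^3)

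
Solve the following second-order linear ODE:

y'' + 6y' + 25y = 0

Characteristic equation: r² + 6r + 25 = 0
Roots: r = -3 ± 4i (complex conjugates)
General solution: y = e^(-3x)(C₁cos(4x) + C₂sin(4x))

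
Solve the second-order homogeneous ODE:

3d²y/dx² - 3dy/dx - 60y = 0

Characteristic equation: 3r² - 3r - 60 = 0
Divide by 3: r² - r - 20 = 0
Roots: r = 5, -4 (distinct real)
General solution: y = C₁e^(5x) + C₂e^(-4x)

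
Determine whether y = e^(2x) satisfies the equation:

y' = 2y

Verification:
y = e^(2x)
y' = 2e^(2x)
2y = 2e^(2x)
y' = 2y ✓

Yes, it is a solution.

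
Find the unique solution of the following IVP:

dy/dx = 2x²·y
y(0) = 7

General solution: y = Ce^(2x³/3)
Applying IC y(0) = 7:
Particular solution: y = 7e^(2x³/3)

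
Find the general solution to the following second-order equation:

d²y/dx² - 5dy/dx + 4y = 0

Characteristic equation: r² - 5r + 4 = 0
Roots: r = 1, 4 (distinct real)
General solution: y = C₁e^x + C₂e^(4x)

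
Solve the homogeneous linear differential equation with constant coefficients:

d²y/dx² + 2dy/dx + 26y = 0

Characteristic equation: r² + 2r + 26 = 0
Roots: r = -1 ± 5i (complex conjugates)
General solution: y = e^(-x)(C₁cos(5x) + C₂sin(5x))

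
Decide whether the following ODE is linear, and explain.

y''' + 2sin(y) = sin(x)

Nonlinear (sin(y) is nonlinear in y)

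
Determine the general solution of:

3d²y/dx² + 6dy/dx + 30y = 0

Characteristic equation: 3r² + 6r + 30 = 0
Divide by 3: r² + 2r + 10 = 0
Roots: r = -1 ± 3i (complex conjugates)
General solution: y = e^(-x)(C₁cos(3x) + C₂sin(3x))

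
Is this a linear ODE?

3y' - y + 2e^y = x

No. Nonlinear (e^y is nonlinear in y)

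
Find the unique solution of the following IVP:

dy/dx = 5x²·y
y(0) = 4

General solution: y = Ce^(5x³/3)
Applying IC y(0) = 4:
Particular solution: y = 4e^(5x³/3)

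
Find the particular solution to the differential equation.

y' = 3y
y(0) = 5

General solution: y = Ce^(3x)
Applying IC y(0) = 5:
Particular solution: y = 5e^(3x)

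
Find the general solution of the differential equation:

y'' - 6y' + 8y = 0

Characteristic equation: r² - 6r + 8 = 0
Roots: r = 2, 4 (distinct real)
General solution: y = C₁e^(2x) + C₂e^(4x)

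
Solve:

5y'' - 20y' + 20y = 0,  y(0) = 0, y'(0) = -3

General solution: y = (C₁ + C₂x)e^(2x)
Repeated root r = 2
Applying ICs: C₁ = 0, C₂ = -3
Particular solution: y = -3xe^(2x)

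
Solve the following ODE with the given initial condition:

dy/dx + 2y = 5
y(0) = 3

General solution: y = 5/2 + Ce^(-2x)
Applying y(0) = 3: C = 3 - 5/2 = 1/2
Particular solution: y = 5/2 + (1/2)e^(-2x)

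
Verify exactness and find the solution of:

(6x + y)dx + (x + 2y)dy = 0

Verify exactness: ∂M/∂y = ∂N/∂x ✓
Find F(x,y) such that ∂F/∂x = M, ∂F/∂y = N
Solution: 3x² + xy + y² = C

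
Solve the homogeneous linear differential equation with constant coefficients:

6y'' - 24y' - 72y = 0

Characteristic equation: 6r² - 24r - 72 = 0
Divide by 6: r² - 4r - 12 = 0
Roots: r = 6, -2 (distinct real)
General solution: y = C₁e^(6x) + C₂e^(-2x)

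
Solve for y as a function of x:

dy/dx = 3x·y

Separating variables and integrating:
ln|y| = 3x^2/2 + C

General solution: y = Ce^(3x^2/2)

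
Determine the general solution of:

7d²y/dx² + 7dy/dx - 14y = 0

Characteristic equation: 7r² + 7r - 14 = 0
Divide by 7: r² + r - 2 = 0
Roots: r = 1, -2 (distinct real)
General solution: y = C₁e^x + C₂e^(-2x)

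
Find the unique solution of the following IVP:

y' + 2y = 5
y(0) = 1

General solution: y = 5/2 + Ce^(-2x)
Applying y(0) = 1: C = 1 - 5/2 = -3/2
Particular solution: y = 5/2 - (3/2)e^(-2x)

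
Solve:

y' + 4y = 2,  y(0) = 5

General solution: y = 1/2 + Ce^(-4x)
Applying y(0) = 5: C = 5 - 1/2 = 9/2
Particular solution: y = 1/2 + (9/2)e^(-4x)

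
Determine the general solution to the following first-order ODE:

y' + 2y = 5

Using integrating factor method:

General solution: y = 5/2 + Ce^(-2x)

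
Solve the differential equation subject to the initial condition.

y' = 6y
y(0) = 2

General solution: y = Ce^(6x)
Applying IC y(0) = 2:
Particular solution: y = 2e^(6x)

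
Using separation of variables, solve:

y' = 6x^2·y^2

Separating variables and integrating:
-1/y = 2x^3 + C

General solution: y^-1 = -2x^3 + C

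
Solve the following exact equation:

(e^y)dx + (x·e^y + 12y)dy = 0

Verify exactness: ∂M/∂y = ∂N/∂x ✓
Find F(x,y) such that ∂F/∂x = M, ∂F/∂y = N
Solution: x·e^y + 6y² = C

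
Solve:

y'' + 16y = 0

Characteristic equation: r² + 16 = 0
Roots: r = ±4i (complex conjugates)
General solution: y = C₁cos(4x) + C₂sin(4x)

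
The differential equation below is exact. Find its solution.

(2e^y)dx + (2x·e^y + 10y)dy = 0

Verify exactness: ∂M/∂y = ∂N/∂x ✓
Find F(x,y) such that ∂F/∂x = M, ∂F/∂y = N
Solution: 2x·e^y + 5y² = C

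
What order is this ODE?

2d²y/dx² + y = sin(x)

The order is 2 (highest derivative is of order 2).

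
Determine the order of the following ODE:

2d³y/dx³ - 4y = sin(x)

The order is 3 (highest derivative is of order 3).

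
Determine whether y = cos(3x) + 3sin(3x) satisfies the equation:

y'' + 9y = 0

Verification:
y'' = -9cos(3x) - 27sin(3x)
y'' + 9y = 0 ✓

Yes, it is a solution.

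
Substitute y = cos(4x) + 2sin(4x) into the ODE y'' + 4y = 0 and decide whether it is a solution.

Verification:
y'' = -16cos(4x) - 32sin(4x)
y'' + 4y ≠ 0 (frequency mismatch: got 16 instead of 4)

No, it is not a solution.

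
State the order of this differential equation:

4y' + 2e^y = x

The order is 1 (highest derivative is of order 1).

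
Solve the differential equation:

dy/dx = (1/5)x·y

Separating variables and integrating:
ln|y| = x^2/10 + C

General solution: y = Ce^(x^2/10)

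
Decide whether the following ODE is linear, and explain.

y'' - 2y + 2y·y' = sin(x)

Nonlinear (product y·y')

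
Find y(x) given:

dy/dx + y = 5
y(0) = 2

General solution: y = 5 + Ce^(-x)
Applying y(0) = 2: C = 2 - 5 = -3
Particular solution: y = 5 - 3e^(-x)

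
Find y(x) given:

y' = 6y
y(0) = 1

General solution: y = Ce^(6x)
Applying IC y(0) = 1:
Particular solution: y = e^(6x)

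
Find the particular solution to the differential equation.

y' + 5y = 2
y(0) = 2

General solution: y = 2/5 + Ce^(-5x)
Applying y(0) = 2: C = 2 - 2/5 = 8/5
Particular solution: y = 2/5 + (8/5)e^(-5x)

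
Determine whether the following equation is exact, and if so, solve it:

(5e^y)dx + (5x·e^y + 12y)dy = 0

Verify exactness: ∂M/∂y = ∂N/∂x ✓
Find F(x,y) such that ∂F/∂x = M, ∂F/∂y = N
Solution: 5x·e^y + 6y² = C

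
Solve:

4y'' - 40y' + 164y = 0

Characteristic equation: 4r² - 40r + 164 = 0
Divide by 4: r² - 10r + 41 = 0
Roots: r = 5 ± 4i (complex conjugates)
General solution: y = e^(5x)(C₁cos(4x) + C₂sin(4x))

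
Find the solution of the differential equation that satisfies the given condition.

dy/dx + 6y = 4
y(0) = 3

General solution: y = 2/3 + Ce^(-6x)
Applying y(0) = 3: C = 3 - 2/3 = 7/3
Particular solution: y = 2/3 + (7/3)e^(-6x)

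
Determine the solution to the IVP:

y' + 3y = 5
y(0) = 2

General solution: y = 5/3 + Ce^(-3x)
Applying y(0) = 2: C = 2 - 5/3 = 1/3
Particular solution: y = 5/3 + (1/3)e^(-3x)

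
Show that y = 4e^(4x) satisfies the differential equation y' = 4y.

Verification:
y = 4e^(4x)
y' = 16e^(4x)
4y = 16e^(4x)
y' = 4y ✓

Yes, it is a solution.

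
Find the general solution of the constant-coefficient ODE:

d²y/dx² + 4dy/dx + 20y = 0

Characteristic equation: r² + 4r + 20 = 0
Roots: r = -2 ± 4i (complex conjugates)
General solution: y = e^(-2x)(C₁cos(4x) + C₂sin(4x))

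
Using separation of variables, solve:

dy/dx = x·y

Separating variables and integrating:
ln|y| = x^2/2 + C

General solution: y = Ce^(x^2/2)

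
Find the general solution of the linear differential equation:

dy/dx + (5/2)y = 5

Using integrating factor method:

General solution: y = 2 + Ce^(-5x/2)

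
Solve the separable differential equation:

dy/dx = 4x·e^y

Separating variables and integrating:
-e^(-y) = 2x² + C

General solution: y = -ln(C - 2x²)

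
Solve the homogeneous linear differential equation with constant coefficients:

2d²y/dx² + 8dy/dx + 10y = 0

Characteristic equation: 2r² + 8r + 10 = 0
Divide by 2: r² + 4r + 5 = 0
Roots: r = -2 ± i (complex conjugates)
General solution: y = e^(-2x)(C₁cos(x) + C₂sin(x))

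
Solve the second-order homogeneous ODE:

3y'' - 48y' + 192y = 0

Characteristic equation: 3r² - 48r + 192 = 0
Divide by 3: r² - 16r + 64 = 0
Factored: (r - 8)² = 0
Repeated root: r = 8
General solution: y = (C₁ + C₂x)e^(8x)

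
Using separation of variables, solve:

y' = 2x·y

Separating variables and integrating:
ln|y| = x^2 + C

General solution: y = Ce^(x^2)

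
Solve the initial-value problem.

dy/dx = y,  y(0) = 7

General solution: y = Ce^x
Applying IC y(0) = 7:
Particular solution: y = 7e^x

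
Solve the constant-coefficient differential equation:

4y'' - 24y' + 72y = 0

Characteristic equation: 4r² - 24r + 72 = 0
Divide by 4: r² - 6r + 18 = 0
Roots: r = 3 ± 3i (complex conjugates)
General solution: y = e^(3x)(C₁cos(3x) + C₂sin(3x))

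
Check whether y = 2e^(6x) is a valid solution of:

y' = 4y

Verification:
y = 2e^(6x)
y' = 12e^(6x)
But 4y = 8e^(6x)
y' ≠ 4y — the derivative does not match

No, it is not a solution.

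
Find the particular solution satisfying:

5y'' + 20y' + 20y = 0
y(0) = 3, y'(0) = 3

General solution: y = (C₁ + C₂x)e^(-2x)
Repeated root r = -2
Applying ICs: C₁ = 3, C₂ = 9
Particular solution: y = (3 + 9x)e^(-2x)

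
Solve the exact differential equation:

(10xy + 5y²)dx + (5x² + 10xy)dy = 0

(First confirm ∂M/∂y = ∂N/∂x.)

Verify exactness: ∂M/∂y = ∂N/∂x ✓
Find F(x,y) such that ∂F/∂x = M, ∂F/∂y = N
Solution: 5x²y + 5xy² = C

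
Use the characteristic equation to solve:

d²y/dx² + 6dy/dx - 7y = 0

Characteristic equation: r² + 6r - 7 = 0
Roots: r = 1, -7 (distinct real)
General solution: y = C₁e^x + C₂e^(-7x)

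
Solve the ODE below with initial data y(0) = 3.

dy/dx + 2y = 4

General solution: y = 2 + Ce^(-2x)
Applying y(0) = 3: C = 3 - 2 = 1
Particular solution: y = 2 + e^(-2x)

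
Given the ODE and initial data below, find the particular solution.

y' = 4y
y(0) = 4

General solution: y = Ce^(4x)
Applying IC y(0) = 4:
Particular solution: y = 4e^(4x)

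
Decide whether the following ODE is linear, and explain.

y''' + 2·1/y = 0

Nonlinear (1/y term)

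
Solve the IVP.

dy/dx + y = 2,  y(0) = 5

General solution: y = 2 + Ce^(-x)
Applying y(0) = 5: C = 5 - 2 = 3
Particular solution: y = 2 + 3e^(-x)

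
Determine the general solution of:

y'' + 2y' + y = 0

Characteristic equation: r² + 2r + 1 = 0
Factored: (r + 1)² = 0
Repeated root: r = -1
General solution: y = (C₁ + C₂x)e^(-x)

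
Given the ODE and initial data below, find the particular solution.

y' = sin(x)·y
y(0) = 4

General solution: y = Ce^(-cos(x))
Applying IC y(0) = 4:
Particular solution: y = 4e^(1-cos(x))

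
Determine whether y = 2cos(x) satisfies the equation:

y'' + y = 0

Verification:
y'' = -2cos(x)
y'' + y = 0 ✓

Yes, it is a solution.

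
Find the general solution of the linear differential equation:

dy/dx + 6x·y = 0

Using integrating factor method:

General solution: y = Ce^(-3x^2)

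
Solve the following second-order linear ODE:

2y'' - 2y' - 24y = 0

Characteristic equation: 2r² - 2r - 24 = 0
Divide by 2: r² - r - 12 = 0
Roots: r = 4, -3 (distinct real)
General solution: y = C₁e^(4x) + C₂e^(-3x)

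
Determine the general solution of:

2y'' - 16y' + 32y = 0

Characteristic equation: 2r² - 16r + 32 = 0
Divide by 2: r² - 8r + 16 = 0
Factored: (r - 4)² = 0
Repeated root: r = 4
General solution: y = (C₁ + C₂x)e^(4x)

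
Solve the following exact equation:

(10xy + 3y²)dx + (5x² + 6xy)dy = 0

Verify exactness: ∂M/∂y = ∂N/∂x ✓
Find F(x,y) such that ∂F/∂x = M, ∂F/∂y = N
Solution: 5x²y + 3xy² = C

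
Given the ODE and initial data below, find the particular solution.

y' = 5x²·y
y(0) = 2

General solution: y = Ce^(5x³/3)
Applying IC y(0) = 2:
Particular solution: y = 2e^(5x³/3)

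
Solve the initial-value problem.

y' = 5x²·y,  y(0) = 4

General solution: y = Ce^(5x³/3)
Applying IC y(0) = 4:
Particular solution: y = 4e^(5x³/3)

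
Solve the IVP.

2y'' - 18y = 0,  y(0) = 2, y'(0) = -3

General solution: y = C₁e^(3x) + C₂e^(-3x)
Applying ICs: C₁ = 1/2, C₂ = 3/2
Particular solution: y = (1/2)e^(3x) + (3/2)e^(-3x)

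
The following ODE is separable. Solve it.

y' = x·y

Separating variables and integrating:
ln|y| = x^2/2 + C

General solution: y = Ce^(x^2/2)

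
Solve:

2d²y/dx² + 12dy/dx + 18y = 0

Characteristic equation: 2r² + 12r + 18 = 0
Divide by 2: r² + 6r + 9 = 0
Factored: (r + 3)² = 0
Repeated root: r = -3
General solution: y = (C₁ + C₂x)e^(-3x)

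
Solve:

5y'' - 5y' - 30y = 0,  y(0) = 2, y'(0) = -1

General solution: y = C₁e^(3x) + C₂e^(-2x)
Applying ICs: C₁ = 3/5, C₂ = 7/5
Particular solution: y = (3/5)e^(3x) + (7/5)e^(-2x)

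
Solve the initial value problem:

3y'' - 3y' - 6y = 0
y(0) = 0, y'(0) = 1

General solution: y = C₁e^(2x) + C₂e^(-x)
Applying ICs: C₁ = 1/3, C₂ = -1/3
Particular solution: y = (1/3)e^(2x) - (1/3)e^(-x)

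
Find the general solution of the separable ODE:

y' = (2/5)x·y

Separating variables and integrating:
ln|y| = x^2/5 + C

General solution: y = Ce^(x^2/5)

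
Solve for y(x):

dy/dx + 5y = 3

Using integrating factor method:

General solution: y = 3/5 + Ce^(-5x)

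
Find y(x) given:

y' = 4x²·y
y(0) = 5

General solution: y = Ce^(4x³/3)
Applying IC y(0) = 5:
Particular solution: y = 5e^(4x³/3)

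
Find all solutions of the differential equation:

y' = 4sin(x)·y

Separating variables and integrating:
ln|y| = -4cos(x) + C

General solution: y = Ce^(-4cos(x))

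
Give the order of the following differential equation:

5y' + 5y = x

The order is 1 (highest derivative is of order 1).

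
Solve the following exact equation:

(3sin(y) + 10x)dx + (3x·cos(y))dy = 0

Verify exactness: ∂M/∂y = ∂N/∂x ✓
Find F(x,y) such that ∂F/∂x = M, ∂F/∂y = N
Solution: 3x·sin(y) + 5x² = C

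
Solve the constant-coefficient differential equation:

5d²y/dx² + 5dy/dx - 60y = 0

Characteristic equation: 5r² + 5r - 60 = 0
Divide by 5: r² + r - 12 = 0
Roots: r = 3, -4 (distinct real)
General solution: y = C₁e^(3x) + C₂e^(-4x)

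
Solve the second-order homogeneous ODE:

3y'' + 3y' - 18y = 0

Characteristic equation: 3r² + 3r - 18 = 0
Divide by 3: r² + r - 6 = 0
Roots: r = 2, -3 (distinct real)
General solution: y = C₁e^(2x) + C₂e^(-3x)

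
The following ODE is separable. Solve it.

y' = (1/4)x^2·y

Separating variables and integrating:
ln|y| = x^3/12 + C

General solution: y = Ce^(x^3/12)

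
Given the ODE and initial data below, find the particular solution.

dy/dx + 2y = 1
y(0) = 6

General solution: y = 1/2 + Ce^(-2x)
Applying y(0) = 6: C = 6 - 1/2 = 11/2
Particular solution: y = 1/2 + (11/2)e^(-2x)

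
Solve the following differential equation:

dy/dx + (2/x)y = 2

Using integrating factor method:

General solution: y = (2/3)x + Cx^(-2)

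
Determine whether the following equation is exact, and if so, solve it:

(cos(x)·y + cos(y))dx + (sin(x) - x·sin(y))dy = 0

Verify exactness: ∂M/∂y = ∂N/∂x ✓
Find F(x,y) such that ∂F/∂x = M, ∂F/∂y = N
Solution: sin(x)·y + x·cos(y) = C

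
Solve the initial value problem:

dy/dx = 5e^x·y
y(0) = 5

General solution: y = Ce^(5e^x)
Applying IC y(0) = 5:
Particular solution: y = 5e^(5(e^x - 1))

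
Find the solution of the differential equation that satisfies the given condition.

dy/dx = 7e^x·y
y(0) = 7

General solution: y = Ce^(7e^x)
Applying IC y(0) = 7:
Particular solution: y = 7e^(7(e^x - 1))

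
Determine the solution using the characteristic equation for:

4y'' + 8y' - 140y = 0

Characteristic equation: 4r² + 8r - 140 = 0
Divide by 4: r² + 2r - 35 = 0
Roots: r = 5, -7 (distinct real)
General solution: y = C₁e^(5x) + C₂e^(-7x)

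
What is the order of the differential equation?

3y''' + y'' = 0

The order is 3 (highest derivative is of order 3).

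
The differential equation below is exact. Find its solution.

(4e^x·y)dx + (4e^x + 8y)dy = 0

Verify exactness: ∂M/∂y = ∂N/∂x ✓
Find F(x,y) such that ∂F/∂x = M, ∂F/∂y = N
Solution: 4e^x·y + 4y² = C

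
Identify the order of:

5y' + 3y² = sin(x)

The order is 1 (highest derivative is of order 1).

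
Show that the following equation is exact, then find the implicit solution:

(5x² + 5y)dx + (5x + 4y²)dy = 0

Verify exactness: ∂M/∂y = ∂N/∂x ✓
Find F(x,y) such that ∂F/∂x = M, ∂F/∂y = N
Solution: 5x³/3 + 5xy + 4y³/3 = C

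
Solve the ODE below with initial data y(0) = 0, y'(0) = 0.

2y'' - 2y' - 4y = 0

General solution: y = C₁e^(2x) + C₂e^(-x)
Applying ICs: C₁ = 0, C₂ = 0
Particular solution: y = 0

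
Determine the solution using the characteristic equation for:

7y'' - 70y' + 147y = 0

Characteristic equation: 7r² - 70r + 147 = 0
Divide by 7: r² - 10r + 21 = 0
Roots: r = 3, 7 (distinct real)
General solution: y = C₁e^(3x) + C₂e^(7x)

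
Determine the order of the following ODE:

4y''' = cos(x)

The order is 3 (highest derivative is of order 3).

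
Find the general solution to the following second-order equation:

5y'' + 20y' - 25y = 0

Characteristic equation: 5r² + 20r - 25 = 0
Divide by 5: r² + 4r - 5 = 0
Roots: r = 1, -5 (distinct real)
General solution: y = C₁e^x + C₂e^(-5x)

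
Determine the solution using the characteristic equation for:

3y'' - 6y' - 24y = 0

Characteristic equation: 3r² - 6r - 24 = 0
Divide by 3: r² - 2r - 8 = 0
Roots: r = 4, -2 (distinct real)
General solution: y = C₁e^(4x) + C₂e^(-2x)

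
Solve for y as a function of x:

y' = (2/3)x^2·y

Separating variables and integrating:
ln|y| = 2x^3/9 + C

General solution: y = Ce^(2x^3/9)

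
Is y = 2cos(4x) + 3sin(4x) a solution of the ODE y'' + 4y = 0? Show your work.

Verification:
y'' = -32cos(4x) - 48sin(4x)
y'' + 4y ≠ 0 (frequency mismatch: got 16 instead of 4)

No, it is not a solution.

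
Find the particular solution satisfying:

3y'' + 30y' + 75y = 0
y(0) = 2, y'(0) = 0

General solution: y = (C₁ + C₂x)e^(-5x)
Repeated root r = -5
Applying ICs: C₁ = 2, C₂ = 10
Particular solution: y = (2 + 10x)e^(-5x)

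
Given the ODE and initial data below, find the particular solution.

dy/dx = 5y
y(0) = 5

General solution: y = Ce^(5x)
Applying IC y(0) = 5:
Particular solution: y = 5e^(5x)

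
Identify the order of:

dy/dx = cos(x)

The order is 1 (highest derivative is of order 1).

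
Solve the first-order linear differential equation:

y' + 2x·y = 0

Using integrating factor method:

General solution: y = Ce^(-x^2)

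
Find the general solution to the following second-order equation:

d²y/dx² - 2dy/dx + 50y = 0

Characteristic equation: r² - 2r + 50 = 0
Roots: r = 1 ± 7i (complex conjugates)
General solution: y = e^x(C₁cos(7x) + C₂sin(7x))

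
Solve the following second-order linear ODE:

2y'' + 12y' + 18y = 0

Characteristic equation: 2r² + 12r + 18 = 0
Divide by 2: r² + 6r + 9 = 0
Factored: (r + 3)² = 0
Repeated root: r = -3
General solution: y = (C₁ + C₂x)e^(-3x)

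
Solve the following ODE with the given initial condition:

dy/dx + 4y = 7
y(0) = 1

General solution: y = 7/4 + Ce^(-4x)
Applying y(0) = 1: C = 1 - 7/4 = -3/4
Particular solution: y = 7/4 - (3/4)e^(-4x)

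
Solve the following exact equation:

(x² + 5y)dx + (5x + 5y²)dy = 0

Verify exactness: ∂M/∂y = ∂N/∂x ✓
Find F(x,y) such that ∂F/∂x = M, ∂F/∂y = N
Solution: x³/3 + 5xy + 5y³/3 = C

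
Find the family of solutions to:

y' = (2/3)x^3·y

Separating variables and integrating:
ln|y| = x^4/6 + C

General solution: y = Ce^(x^4/6)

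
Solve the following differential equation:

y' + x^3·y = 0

Using integrating factor method:

General solution: y = Ce^(-x^4/4)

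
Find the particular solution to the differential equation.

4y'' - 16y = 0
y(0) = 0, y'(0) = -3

General solution: y = C₁e^(2x) + C₂e^(-2x)
Applying ICs: C₁ = -3/4, C₂ = 3/4
Particular solution: y = -(3/4)e^(2x) + (3/4)e^(-2x)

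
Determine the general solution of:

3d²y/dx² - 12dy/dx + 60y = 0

Characteristic equation: 3r² - 12r + 60 = 0
Divide by 3: r² - 4r + 20 = 0
Roots: r = 2 ± 4i (complex conjugates)
General solution: y = e^(2x)(C₁cos(4x) + C₂sin(4x))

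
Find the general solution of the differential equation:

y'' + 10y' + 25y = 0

Characteristic equation: r² + 10r + 25 = 0
Factored: (r + 5)² = 0
Repeated root: r = -5
General solution: y = (C₁ + C₂x)e^(-5x)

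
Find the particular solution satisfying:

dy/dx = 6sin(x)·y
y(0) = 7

General solution: y = Ce^(-6cos(x))
Applying IC y(0) = 7:
Particular solution: y = 7e^(6(1-cos(x)))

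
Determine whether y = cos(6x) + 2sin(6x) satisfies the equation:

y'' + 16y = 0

Verification:
y'' = -36cos(6x) - 72sin(6x)
y'' + 16y ≠ 0 (frequency mismatch: got 36 instead of 16)

No, it is not a solution.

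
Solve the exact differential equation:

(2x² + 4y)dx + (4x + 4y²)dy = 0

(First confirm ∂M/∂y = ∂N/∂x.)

Verify exactness: ∂M/∂y = ∂N/∂x ✓
Find F(x,y) such that ∂F/∂x = M, ∂F/∂y = N
Solution: 2x³/3 + 4xy + 4y³/3 = C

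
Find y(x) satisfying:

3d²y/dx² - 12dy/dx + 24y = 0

Characteristic equation: 3r² - 12r + 24 = 0
Divide by 3: r² - 4r + 8 = 0
Roots: r = 2 ± 2i (complex conjugates)
General solution: y = e^(2x)(C₁cos(2x) + C₂sin(2x))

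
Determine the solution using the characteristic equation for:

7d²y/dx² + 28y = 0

Characteristic equation: 7r² + 28 = 0
Divide by 7: r² + 4 = 0
Roots: r = ±2i (complex conjugates)
General solution: y = C₁cos(2x) + C₂sin(2x)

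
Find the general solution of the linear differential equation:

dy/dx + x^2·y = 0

Using integrating factor method:

General solution: y = Ce^(-x^3/3)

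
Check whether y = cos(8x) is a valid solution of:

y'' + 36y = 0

Verification:
y'' = -64cos(8x)
y'' + 36y ≠ 0 (frequency mismatch: got 64 instead of 36)

No, it is not a solution.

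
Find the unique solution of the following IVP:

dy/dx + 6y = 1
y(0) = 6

General solution: y = 1/6 + Ce^(-6x)
Applying y(0) = 6: C = 6 - 1/6 = 35/6
Particular solution: y = 1/6 + (35/6)e^(-6x)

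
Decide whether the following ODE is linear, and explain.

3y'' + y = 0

Linear (y and its derivatives appear to the first power only, no products of y terms)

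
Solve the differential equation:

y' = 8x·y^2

Separating variables and integrating:
-1/y = 4x^2 + C

General solution: y^-1 = -4x^2 + C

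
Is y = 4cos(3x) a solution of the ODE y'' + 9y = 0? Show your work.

Verification:
y'' = -36cos(3x)
y'' + 9y = 0 ✓

Yes, it is a solution.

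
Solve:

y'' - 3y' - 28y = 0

Characteristic equation: r² - 3r - 28 = 0
Roots: r = 7, -4 (distinct real)
General solution: y = C₁e^(7x) + C₂e^(-4x)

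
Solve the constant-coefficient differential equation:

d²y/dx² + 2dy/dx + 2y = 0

Characteristic equation: r² + 2r + 2 = 0
Roots: r = -1 ± i (complex conjugates)
General solution: y = e^(-x)(C₁cos(x) + C₂sin(x))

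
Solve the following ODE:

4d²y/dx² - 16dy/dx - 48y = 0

Characteristic equation: 4r² - 16r - 48 = 0
Divide by 4: r² - 4r - 12 = 0
Roots: r = 6, -2 (distinct real)
General solution: y = C₁e^(6x) + C₂e^(-2x)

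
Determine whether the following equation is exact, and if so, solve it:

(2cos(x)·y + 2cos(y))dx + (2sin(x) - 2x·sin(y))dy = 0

Verify exactness: ∂M/∂y = ∂N/∂x ✓
Find F(x,y) such that ∂F/∂x = M, ∂F/∂y = N
Solution: 2sin(x)·y + 2x·cos(y) = C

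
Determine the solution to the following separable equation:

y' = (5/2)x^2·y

Separating variables and integrating:
ln|y| = 5x^3/6 + C

General solution: y = Ce^(5x^3/6)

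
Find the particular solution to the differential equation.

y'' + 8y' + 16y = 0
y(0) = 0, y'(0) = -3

General solution: y = (C₁ + C₂x)e^(-4x)
Repeated root r = -4
Applying ICs: C₁ = 0, C₂ = -3
Particular solution: y = -3xe^(-4x)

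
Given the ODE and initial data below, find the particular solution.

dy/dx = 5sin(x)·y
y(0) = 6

General solution: y = Ce^(-5cos(x))
Applying IC y(0) = 6:
Particular solution: y = 6e^(5(1-cos(x)))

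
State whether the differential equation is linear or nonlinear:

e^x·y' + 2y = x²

Linear (y and its derivatives appear to the first power only, no products of y terms)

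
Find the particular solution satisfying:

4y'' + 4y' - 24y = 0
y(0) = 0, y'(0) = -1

General solution: y = C₁e^(2x) + C₂e^(-3x)
Applying ICs: C₁ = -1/5, C₂ = 1/5
Particular solution: y = -(1/5)e^(2x) + (1/5)e^(-3x)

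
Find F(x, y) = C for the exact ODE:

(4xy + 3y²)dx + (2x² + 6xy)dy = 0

Verify exactness: ∂M/∂y = ∂N/∂x ✓
Find F(x,y) such that ∂F/∂x = M, ∂F/∂y = N
Solution: 2x²y + 3xy² = C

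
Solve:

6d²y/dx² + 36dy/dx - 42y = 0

Characteristic equation: 6r² + 36r - 42 = 0
Divide by 6: r² + 6r - 7 = 0
Roots: r = 1, -7 (distinct real)
General solution: y = C₁e^x + C₂e^(-7x)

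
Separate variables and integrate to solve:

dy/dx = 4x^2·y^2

Separating variables and integrating:
-1/y = 4x^3/3 + C

General solution: y^-1 = (-4/3)x^3 + C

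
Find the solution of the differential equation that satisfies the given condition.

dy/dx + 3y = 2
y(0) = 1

General solution: y = 2/3 + Ce^(-3x)
Applying y(0) = 1: C = 1 - 2/3 = 1/3
Particular solution: y = 2/3 + (1/3)e^(-3x)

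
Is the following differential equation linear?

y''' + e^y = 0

No. Nonlinear (e^y is nonlinear in y)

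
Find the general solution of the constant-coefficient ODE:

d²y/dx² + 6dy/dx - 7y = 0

Characteristic equation: r² + 6r - 7 = 0
Roots: r = 1, -7 (distinct real)
General solution: y = C₁e^x + C₂e^(-7x)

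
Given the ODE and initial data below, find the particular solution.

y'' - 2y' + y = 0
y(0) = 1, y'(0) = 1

General solution: y = (C₁ + C₂x)e^x
Repeated root r = 1
Applying ICs: C₁ = 1, C₂ = 0
Particular solution: y = e^x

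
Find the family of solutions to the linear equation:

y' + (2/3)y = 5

Using integrating factor method:

General solution: y = 15/2 + Ce^(-2x/3)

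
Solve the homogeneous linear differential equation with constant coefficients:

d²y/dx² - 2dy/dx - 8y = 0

Characteristic equation: r² - 2r - 8 = 0
Roots: r = 4, -2 (distinct real)
General solution: y = C₁e^(4x) + C₂e^(-2x)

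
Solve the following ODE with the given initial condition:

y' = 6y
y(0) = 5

General solution: y = Ce^(6x)
Applying IC y(0) = 5:
Particular solution: y = 5e^(6x)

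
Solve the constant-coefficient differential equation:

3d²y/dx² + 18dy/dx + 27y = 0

Characteristic equation: 3r² + 18r + 27 = 0
Divide by 3: r² + 6r + 9 = 0
Factored: (r + 3)² = 0
Repeated root: r = -3
General solution: y = (C₁ + C₂x)e^(-3x)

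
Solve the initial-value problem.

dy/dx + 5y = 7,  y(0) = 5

General solution: y = 7/5 + Ce^(-5x)
Applying y(0) = 5: C = 5 - 7/5 = 18/5
Particular solution: y = 7/5 + (18/5)e^(-5x)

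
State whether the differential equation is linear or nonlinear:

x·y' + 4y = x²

Linear (y and its derivatives appear to the first power only, no products of y terms)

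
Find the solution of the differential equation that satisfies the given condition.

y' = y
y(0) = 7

General solution: y = Ce^x
Applying IC y(0) = 7:
Particular solution: y = 7e^x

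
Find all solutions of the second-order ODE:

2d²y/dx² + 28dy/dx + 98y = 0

Characteristic equation: 2r² + 28r + 98 = 0
Divide by 2: r² + 14r + 49 = 0
Factored: (r + 7)² = 0
Repeated root: r = -7
General solution: y = (C₁ + C₂x)e^(-7x)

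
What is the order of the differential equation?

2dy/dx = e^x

The order is 1 (highest derivative is of order 1).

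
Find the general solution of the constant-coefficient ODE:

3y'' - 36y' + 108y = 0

Characteristic equation: 3r² - 36r + 108 = 0
Divide by 3: r² - 12r + 36 = 0
Factored: (r - 6)² = 0
Repeated root: r = 6
General solution: y = (C₁ + C₂x)e^(6x)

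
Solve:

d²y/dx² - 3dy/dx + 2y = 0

Characteristic equation: r² - 3r + 2 = 0
Roots: r = 2, 1 (distinct real)
General solution: y = C₁e^(2x) + C₂e^x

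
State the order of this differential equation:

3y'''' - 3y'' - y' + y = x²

The order is 4 (highest derivative is of order 4).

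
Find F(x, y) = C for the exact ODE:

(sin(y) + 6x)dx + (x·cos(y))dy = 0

Verify exactness: ∂M/∂y = ∂N/∂x ✓
Find F(x,y) such that ∂F/∂x = M, ∂F/∂y = N
Solution: x·sin(y) + 3x² = C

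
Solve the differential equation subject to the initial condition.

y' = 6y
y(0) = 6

General solution: y = Ce^(6x)
Applying IC y(0) = 6:
Particular solution: y = 6e^(6x)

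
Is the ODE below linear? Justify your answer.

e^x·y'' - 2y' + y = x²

Yes. Linear (y and its derivatives appear to the first power only, no products of y terms)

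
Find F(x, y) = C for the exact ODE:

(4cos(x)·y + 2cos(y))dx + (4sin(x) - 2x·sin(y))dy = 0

Verify exactness: ∂M/∂y = ∂N/∂x ✓
Find F(x,y) such that ∂F/∂x = M, ∂F/∂y = N
Solution: 4sin(x)·y + 2x·cos(y) = C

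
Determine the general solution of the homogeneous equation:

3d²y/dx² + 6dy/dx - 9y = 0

Characteristic equation: 3r² + 6r - 9 = 0
Divide by 3: r² + 2r - 3 = 0
Roots: r = 1, -3 (distinct real)
General solution: y = C₁e^x + C₂e^(-3x)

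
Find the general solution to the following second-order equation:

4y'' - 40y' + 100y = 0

Characteristic equation: 4r² - 40r + 100 = 0
Divide by 4: r² - 10r + 25 = 0
Factored: (r - 5)² = 0
Repeated root: r = 5
General solution: y = (C₁ + C₂x)e^(5x)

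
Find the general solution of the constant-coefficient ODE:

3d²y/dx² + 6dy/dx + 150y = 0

Characteristic equation: 3r² + 6r + 150 = 0
Divide by 3: r² + 2r + 50 = 0
Roots: r = -1 ± 7i (complex conjugates)
General solution: y = e^(-x)(C₁cos(7x) + C₂sin(7x))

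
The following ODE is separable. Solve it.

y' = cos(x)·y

Separating variables and integrating:
ln|y| = sin(x) + C

General solution: y = Ce^(sin(x))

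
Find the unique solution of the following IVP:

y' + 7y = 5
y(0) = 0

General solution: y = 5/7 + Ce^(-7x)
Applying y(0) = 0: C = 0 - 5/7 = -5/7
Particular solution: y = 5/7 - (5/7)e^(-7x)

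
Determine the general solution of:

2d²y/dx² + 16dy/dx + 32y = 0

Characteristic equation: 2r² + 16r + 32 = 0
Divide by 2: r² + 8r + 16 = 0
Factored: (r + 4)² = 0
Repeated root: r = -4
General solution: y = (C₁ + C₂x)e^(-4x)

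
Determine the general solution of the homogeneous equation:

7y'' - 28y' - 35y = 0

Characteristic equation: 7r² - 28r - 35 = 0
Divide by 7: r² - 4r - 5 = 0
Roots: r = 5, -1 (distinct real)
General solution: y = C₁e^(5x) + C₂e^(-x)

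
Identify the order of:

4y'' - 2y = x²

The order is 2 (highest derivative is of order 2).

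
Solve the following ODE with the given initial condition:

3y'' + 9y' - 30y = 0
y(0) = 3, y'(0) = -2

General solution: y = C₁e^(2x) + C₂e^(-5x)
Applying ICs: C₁ = 13/7, C₂ = 8/7
Particular solution: y = (13/7)e^(2x) + (8/7)e^(-5x)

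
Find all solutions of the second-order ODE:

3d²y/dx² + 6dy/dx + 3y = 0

Characteristic equation: 3r² + 6r + 3 = 0
Divide by 3: r² + 2r + 1 = 0
Factored: (r + 1)² = 0
Repeated root: r = -1
General solution: y = (C₁ + C₂x)e^(-x)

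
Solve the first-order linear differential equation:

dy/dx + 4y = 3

Using integrating factor method:

General solution: y = 3/4 + Ce^(-4x)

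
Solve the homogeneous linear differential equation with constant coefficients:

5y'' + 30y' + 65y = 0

Characteristic equation: 5r² + 30r + 65 = 0
Divide by 5: r² + 6r + 13 = 0
Roots: r = -3 ± 2i (complex conjugates)
General solution: y = e^(-3x)(C₁cos(2x) + C₂sin(2x))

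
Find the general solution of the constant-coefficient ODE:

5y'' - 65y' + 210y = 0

Characteristic equation: 5r² - 65r + 210 = 0
Divide by 5: r² - 13r + 42 = 0
Roots: r = 6, 7 (distinct real)
General solution: y = C₁e^(6x) + C₂e^(7x)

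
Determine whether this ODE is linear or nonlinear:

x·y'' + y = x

Linear (y and its derivatives appear to the first power only, no products of y terms)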